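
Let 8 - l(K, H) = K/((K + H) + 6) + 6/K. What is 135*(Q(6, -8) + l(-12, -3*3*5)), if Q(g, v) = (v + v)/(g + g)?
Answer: 31815/34 ≈ 935.74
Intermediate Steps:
Q(g, v) = v/g (Q(g, v) = (2*v)/((2*g)) = (2*v)*(1/(2*g)) = v/g)
l(K, H) = 8 - 6/K - K/(6 + H + K) (l(K, H) = 8 - (K/((K + H) + 6) + 6/K) = 8 - (K/((H + K) + 6) + 6/K) = 8 - (K/(6 + H + K) + 6/K) = 8 - (6/K + K/(6 + H + K)) = 8 + (-6/K - K/(6 + H + K)) = 8 - 6/K - K/(6 + H + K))
135*(Q(6, -8) + l(-12, -3*3*5)) = 135*(-8/6 + (-36 - 6*(-3*3)*5 + 7*(-12)**2 + 42*(-12) + 8*(-3*3*5)*(-12))/((-12)*(6 - 3*3*5 - 12))) = 135*(-8*1/6 - (-36 - (-54)*5 + 7*144 - 504 + 8*(-9*5)*(-12))/(12*(6 - 9*5 - 12))) = 135*(-4/3 - (-36 - 6*(-45) + 1008 - 504 + 8*(-45)*(-12))/(12*(6 - 45 - 12))) = 135*(-4/3 - 1/12*(-36 + 270 + 1008 - 504 + 4320)/(-51)) = 135*(-4/3 - 1/12*(-1/51)*5058) = 135*(-4/3 + 281/34) = 135*(707/102) = 31815/34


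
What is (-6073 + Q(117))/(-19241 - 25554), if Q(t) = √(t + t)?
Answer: 6073/44795 - 3*√26/44795 ≈ 0.13523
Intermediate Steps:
Q(t) = √2*√t (Q(t) = √(2*t) = √2*√t)
(-6073 + Q(117))/(-19241 - 25554) = (-6073 + √2*√117)/(-19241 - 25554) = (-6073 + √2*(3*√13))/(-44795) = (-6073 + 3*√26)*(-1/44795) = 6073/44795 - 3*√26/44795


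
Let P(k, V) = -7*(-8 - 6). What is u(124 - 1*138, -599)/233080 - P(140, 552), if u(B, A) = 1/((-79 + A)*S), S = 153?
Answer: -2369475430561/24178320720 ≈ -98.000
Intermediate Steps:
P(k, V) = 98 (P(k, V) = -7*(-14) = 98)
u(B, A) = 1/(153*(-79 + A)) (u(B, A) = 1/((-79 + A)*153) = (1/153)/(-79 + A) = 1/(153*(-79 + A)))
u(124 - 1*138, -599)/233080 - P(140, 552) = (1/(153*(-79 - 599)))/233080 - 1*98 = ((1/153)/(-678))*(1/233080) - 98 = ((1/153)*(-1/678))*(1/233080) - 98 = -1/103734*1/233080 - 98 = -1/24178320720 - 98 = -2369475430561/24178320720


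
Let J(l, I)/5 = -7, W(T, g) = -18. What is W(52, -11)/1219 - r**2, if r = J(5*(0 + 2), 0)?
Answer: -1493293/1219 ≈ -1225.0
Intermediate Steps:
J(l, I) = -35 (J(l, I) = 5*(-7) = -35)
r = -35
W(52, -11)/1219 - r**2 = -18/1219 - 1*(-35)**2 = -18*1/1219 - 1*1225 = -18/1219 - 1225 = -1493293/1219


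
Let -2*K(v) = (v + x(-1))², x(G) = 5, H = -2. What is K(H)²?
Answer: 81/4 ≈ 20.250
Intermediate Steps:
K(v) = -(5 + v)²/2 (K(v) = -(v + 5)²/2 = -(5 + v)²/2)
K(H)² = (-(5 - 2)²/2)² = (-½*3²)² = (-½*9)² = (-9/2)² = 81/4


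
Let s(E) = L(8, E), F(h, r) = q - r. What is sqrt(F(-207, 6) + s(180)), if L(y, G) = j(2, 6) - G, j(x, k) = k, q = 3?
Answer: I*sqrt(177) ≈ 13.304*I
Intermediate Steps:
L(y, G) = 6 - G
F(h, r) = 3 - r
s(E) = 6 - E
sqrt(F(-207, 6) + s(180)) = sqrt((3 - 1*6) + (6 - 1*180)) = sqrt((3 - 6) + (6 - 180)) = sqrt(-3 - 174) = sqrt(-177) = I*sqrt(177)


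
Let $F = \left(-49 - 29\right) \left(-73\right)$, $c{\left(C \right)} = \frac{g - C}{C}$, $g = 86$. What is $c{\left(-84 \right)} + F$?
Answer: $\frac{239063}{42} \approx 5692.0$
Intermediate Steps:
$c{\left(C \right)} = \frac{86 - C}{C}$
$F = 5694$ ($F = \left(-78\right) \left(-73\right) = 5694$)
$c{\left(-84 \right)} + F = \frac{86 - -84}{-84} + 5694 = - \frac{86 + 84}{84} + 5694 = \left(- \frac{1}{84}\right) 170 + 5694 = - \frac{85}{42} + 5694 = \frac{239063}{42}$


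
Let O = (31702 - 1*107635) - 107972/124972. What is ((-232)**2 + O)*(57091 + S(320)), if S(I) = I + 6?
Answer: -39662427986160/31243 ≈ -1.2695e+9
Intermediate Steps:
O = -2372401712/31243 (O = (31702 - 107635) - 107972*1/124972 = -75933 - 26993/31243 = -2372401712/31243 ≈ -75934.)
S(I) = 6 + I
((-232)**2 + O)*(57091 + S(320)) = ((-232)**2 - 2372401712/31243)*(57091 + (6 + 320)) = (53824 - 2372401712/31243)*(57091 + 326) = -690778480/31243*57417 = -39662427986160/31243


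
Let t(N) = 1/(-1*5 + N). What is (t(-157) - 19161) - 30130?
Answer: -7985143/162 ≈ -49291.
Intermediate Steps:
t(N) = 1/(-5 + N)
(t(-157) - 19161) - 30130 = (1/(-5 - 157) - 19161) - 30130 = (1/(-162) - 19161) - 30130 = (-1/162 - 19161) - 30130 = -3104083/162 - 30130 = -7985143/162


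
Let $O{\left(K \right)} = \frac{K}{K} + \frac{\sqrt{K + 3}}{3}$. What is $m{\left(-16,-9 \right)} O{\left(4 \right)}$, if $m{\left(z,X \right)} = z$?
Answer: $-16 - \frac{16 \sqrt{7}}{3} \approx -30.111$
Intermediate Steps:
$O{\left(K \right)} = 1 + \frac{\sqrt{3 + K}}{3}$ ($O{\left(K \right)} = 1 + \sqrt{3 + K} \frac{1}{3} = 1 + \frac{\sqrt{3 + K}}{3}$)
$m{\left(-16,-9 \right)} O{\left(4 \right)} = - 16 \left(1 + \frac{\sqrt{3 + 4}}{3}\right) = - 16 \left(1 + \frac{\sqrt{7}}{3}\right) = -16 - \frac{16 \sqrt{7}}{3}$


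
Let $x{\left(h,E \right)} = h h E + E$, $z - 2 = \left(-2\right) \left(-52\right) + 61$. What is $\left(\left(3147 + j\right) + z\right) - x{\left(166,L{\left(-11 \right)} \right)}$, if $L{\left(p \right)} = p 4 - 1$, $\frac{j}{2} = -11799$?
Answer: $1219781$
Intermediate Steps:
$j = -23598$ ($j = 2 \left(-11799\right) = -23598$)
$z = 167$ ($z = 2 + \left(\left(-2\right) \left(-52\right) + 61\right) = 2 + \left(104 + 61\right) = 2 + 165 = 167$)
$L{\left(p \right)} = -1 + 4 p$ ($L{\left(p \right)} = 4 p - 1 = -1 + 4 p$)
$x{\left(h,E \right)} = E + E h^{2}$ ($x{\left(h,E \right)} = h^{2} E + E = E h^{2} + E = E + E h^{2}$)
$\left(\left(3147 + j\right) + z\right) - x{\left(166,L{\left(-11 \right)} \right)} = \left(\left(3147 - 23598\right) + 167\right) - \left(-1 + 4 \left(-11\right)\right) \left(1 + 166^{2}\right) = \left(-20451 + 167\right) - \left(-1 - 44\right) \left(1 + 27556\right) = -20284 - \left(-45\right) 27557 = -20284 - -1240065 = -20284 + 1240065 = 1219781$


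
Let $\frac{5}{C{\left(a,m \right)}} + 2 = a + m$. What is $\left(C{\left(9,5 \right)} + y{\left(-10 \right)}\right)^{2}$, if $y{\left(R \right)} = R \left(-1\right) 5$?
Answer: $\frac{366025}{144} \approx 2541.8$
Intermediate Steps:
$C{\left(a,m \right)} = \frac{5}{-2 + a + m}$ ($C{\left(a,m \right)} = \frac{5}{-2 + \left(a + m\right)} = \frac{5}{-2 + a + m}$)
$y{\left(R \right)} = - 5 R$ ($y{\left(R \right)} = - R 5 = - 5 R$)
$\left(C{\left(9,5 \right)} + y{\left(-10 \right)}\right)^{2} = \left(\frac{5}{-2 + 9 + 5} - -50\right)^{2} = \left(\frac{5}{12} + 50\right)^{2} = \left(\frac{605}{12}\right)^{2} = \frac{366025}{144}$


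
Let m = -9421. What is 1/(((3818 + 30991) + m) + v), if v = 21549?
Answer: 1/46937 ≈ 2.1305e-5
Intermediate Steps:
1/(((3818 + 30991) + m) + v) = 1/(((3818 + 30991) - 9421) + 21549) = 1/((34809 - 9421) + 21549) = 1/(25388 + 21549) = 1/46937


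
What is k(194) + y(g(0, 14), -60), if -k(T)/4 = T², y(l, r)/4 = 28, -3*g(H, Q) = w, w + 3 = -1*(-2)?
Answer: -150432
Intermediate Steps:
w = -1 (w = -3 - 1*(-2) = -3 + 2 = -1)
g(H, Q) = ⅓ (g(H, Q) = -⅓*(-1) = ⅓)
y(l, r) = 112 (y(l, r) = 4*28 = 112)
k(T) = -4*T²
k(194) + y(g(0, 14), -60) = -4*194² + 112 = -4*37636 + 112 = -150544 + 112 = -150432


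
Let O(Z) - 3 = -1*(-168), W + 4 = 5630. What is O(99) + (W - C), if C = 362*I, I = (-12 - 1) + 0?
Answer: 10503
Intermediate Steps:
W = 5626 (W = -4 + 5630 = 5626)
I = -13 (I = -13 + 0 = -13)
O(Z) = 171 (O(Z) = 3 - 1*(-168) = 3 + 168 = 171)
C = -4706 (C = 362*(-13) = -4706)
O(99) + (W - C) = 171 + (5626 - 1*(-4706)) = 171 + (5626 + 4706) = 171 + 10332 = 10503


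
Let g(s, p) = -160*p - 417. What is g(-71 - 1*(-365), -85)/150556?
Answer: 13183/150556 ≈ 0.087562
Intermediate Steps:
g(s, p) = -417 - 160*p
g(-71 - 1*(-365), -85)/150556 = (-417 - 160*(-85))/150556 = (-417 + 13600)*(1/150556) = 13183*(1/150556) = 13183/150556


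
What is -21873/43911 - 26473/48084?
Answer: -82007305/78200612 ≈ -1.0487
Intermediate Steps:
-21873/43911 - 26473/48084 = -21873*1/43911 - 26473*1/48084 = -7291/14637 - 26473/48084 = -82007305/78200612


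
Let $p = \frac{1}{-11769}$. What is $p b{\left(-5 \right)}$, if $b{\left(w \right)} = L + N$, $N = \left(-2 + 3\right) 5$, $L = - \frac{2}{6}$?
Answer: $- \frac{14}{35307} \approx -0.00039652$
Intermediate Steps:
$p = - \frac{1}{11769} \approx -8.4969 \cdot 10^{-5}$
$L = - \frac{1}{3}$ ($L = \left(-2\right) \frac{1}{6} = - \frac{1}{3} \approx -0.33333$)
$N = 5$ ($N = 1 \cdot 5 = 5$)
$b{\left(w \right)} = \frac{14}{3}$ ($b{\left(w \right)} = - \frac{1}{3} + 5 = \frac{14}{3}$)
$p b{\left(-5 \right)} = \left(- \frac{1}{11769}\right) \frac{14}{3} = - \frac{14}{35307}$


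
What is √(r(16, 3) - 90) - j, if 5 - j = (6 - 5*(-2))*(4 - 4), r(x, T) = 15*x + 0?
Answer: -5 + 5*√6 ≈ 7.2475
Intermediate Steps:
r(x, T) = 15*x
j = 5 (j = 5 - (6 - 5*(-2))*(4 - 4) = 5 - (6 + 10)*0 = 5 - 16*0 = 5 - 1*0 = 5 + 0 = 5)
√(r(16, 3) - 90) - j = √(15*16 - 90) - 1*5 = √(240 - 90) - 5 = √150 - 5 = 5*√6 - 5 = -5 + 5*√6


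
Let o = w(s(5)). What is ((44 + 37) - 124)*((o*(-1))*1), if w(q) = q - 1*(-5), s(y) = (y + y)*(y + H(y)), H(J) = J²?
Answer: 13115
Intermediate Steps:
s(y) = 2*y*(y + y²) (s(y) = (y + y)*(y + y²) = (2*y)*(y + y²) = 2*y*(y + y²))
w(q) = 5 + q (w(q) = q + 5 = 5 + q)
o = 305 (o = 5 + 2*5²*(1 + 5) = 5 + 2*25*6 = 5 + 300 = 305)
((44 + 37) - 124)*((o*(-1))*1) = ((44 + 37) - 124)*((305*(-1))*1) = (81 - 124)*(-305*1) = -43*(-305) = 13115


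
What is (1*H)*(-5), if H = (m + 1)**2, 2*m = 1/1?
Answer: -45/4 ≈ -11.250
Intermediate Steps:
m = 1/2 (m = (1/2)/1 = (1/2)*1 = 1/2 ≈ 0.50000)
H = 9/4 (H = (1/2 + 1)**2 = (3/2)**2 = 9/4 ≈ 2.2500)
(1*H)*(-5) = (1*(9/4))*(-5) = (9/4)*(-5) = -45/4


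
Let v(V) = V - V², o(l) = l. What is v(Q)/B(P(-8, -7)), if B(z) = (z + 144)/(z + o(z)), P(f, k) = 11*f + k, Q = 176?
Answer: 836000/7 ≈ 1.1943e+5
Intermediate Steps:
P(f, k) = k + 11*f
B(z) = (144 + z)/(2*z) (B(z) = (z + 144)/(z + z) = (144 + z)/((2*z)) = (144 + z)*(1/(2*z)) = (144 + z)/(2*z))
v(Q)/B(P(-8, -7)) = (176*(1 - 1*176))/(((144 + (-7 + 11*(-8)))/(2*(-7 + 11*(-8))))) = (176*(1 - 176))/(((144 + (-7 - 88))/(2*(-7 - 88)))) = (176*(-175))/(((½)*(144 - 95)/(-95))) = -30800/((½)*(-1/95)*49) = -30800/(-49/190) = -30800*(-190/49) = 836000/7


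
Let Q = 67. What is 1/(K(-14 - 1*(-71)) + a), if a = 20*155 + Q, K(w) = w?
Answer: 1/3224 ≈ 0.00031017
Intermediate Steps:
a = 3167 (a = 20*155 + 67 = 3100 + 67 = 3167)
1/(K(-14 - 1*(-71)) + a) = 1/((-14 - 1*(-71)) + 3167) = 1/((-14 + 71) + 3167) = 1/(57 + 3167) = 1/3224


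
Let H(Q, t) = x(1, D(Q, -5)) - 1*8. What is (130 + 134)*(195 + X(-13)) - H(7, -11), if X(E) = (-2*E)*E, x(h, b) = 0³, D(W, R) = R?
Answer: -37744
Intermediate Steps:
x(h, b) = 0
X(E) = -2*E²
H(Q, t) = -8 (H(Q, t) = 0 - 1*8 = 0 - 8 = -8)
(130 + 134)*(195 + X(-13)) - H(7, -11) = (130 + 134)*(195 - 2*(-13)²) - 1*(-8) = 264*(195 - 2*169) + 8 = 264*(195 - 338) + 8 = 264*(-143) + 8 = -37752 + 8 = -37744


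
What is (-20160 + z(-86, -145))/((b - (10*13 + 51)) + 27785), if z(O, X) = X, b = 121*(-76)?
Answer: -20305/18408 ≈ -1.1031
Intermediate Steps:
b = -9196
(-20160 + z(-86, -145))/((b - (10*13 + 51)) + 27785) = (-20160 - 145)/((-9196 - (10*13 + 51)) + 27785) = -20305/((-9196 - (130 + 51)) + 27785) = -20305/((-9196 - 1*181) + 27785) = -20305/((-9196 - 181) + 27785) = -20305/(-9377 + 27785) = -20305/18408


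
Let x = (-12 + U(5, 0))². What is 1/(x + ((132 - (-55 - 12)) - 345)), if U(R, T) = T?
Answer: -½ ≈ -0.50000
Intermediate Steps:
x = 144 (x = (-12 + 0)² = (-12)² = 144)
1/(x + ((132 - (-55 - 12)) - 345)) = 1/(144 + ((132 - (-55 - 12)) - 345)) = 1/(144 + ((132 - 1*(-67)) - 345)) = 1/(144 + ((132 + 67) - 345)) = 1/(144 + (199 - 345)) = 1/(144 - 146) = 1/(-2) = -½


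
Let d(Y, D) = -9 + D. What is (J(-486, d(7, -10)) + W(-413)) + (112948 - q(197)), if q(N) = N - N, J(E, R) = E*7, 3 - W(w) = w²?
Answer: -61020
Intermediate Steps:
W(w) = 3 - w²
J(E, R) = 7*E
q(N) = 0
(J(-486, d(7, -10)) + W(-413)) + (112948 - q(197)) = (7*(-486) + (3 - 1*(-413)²)) + (112948 - 1*0) = (-3402 + (3 - 1*170569)) + (112948 + 0) = (-3402 + (3 - 170569)) + 112948 = (-3402 - 170566) + 112948 = -173968 + 112948 = -61020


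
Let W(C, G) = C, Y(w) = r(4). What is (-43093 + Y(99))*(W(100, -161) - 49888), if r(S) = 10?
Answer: 2145016404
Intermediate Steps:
Y(w) = 10
(-43093 + Y(99))*(W(100, -161) - 49888) = (-43093 + 10)*(100 - 49888) = -43083*(-49788) = 2145016404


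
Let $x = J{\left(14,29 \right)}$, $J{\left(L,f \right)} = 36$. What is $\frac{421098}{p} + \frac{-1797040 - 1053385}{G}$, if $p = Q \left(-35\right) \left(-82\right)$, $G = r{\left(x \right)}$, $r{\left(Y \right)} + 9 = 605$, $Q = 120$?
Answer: $- \frac{40893141483}{8552600} \approx -4781.4$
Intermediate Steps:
$x = 36$
$r{\left(Y \right)} = 596$ ($r{\left(Y \right)} = -9 + 605 = 596$)
$G = 596$
$p = 344400$ ($p = 120 \left(-35\right) \left(-82\right) = \left(-4200\right) \left(-82\right) = 344400$)
$\frac{421098}{p} + \frac{-1797040 - 1053385}{G} = \frac{421098}{344400} + \frac{-1797040 - 1053385}{596} = 421098 \cdot \frac{1}{344400} - \frac{2850425}{596} = \frac{70183}{57400} - \frac{2850425}{596} = - \frac{40893141483}{8552600}$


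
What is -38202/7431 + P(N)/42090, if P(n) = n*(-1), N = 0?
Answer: -12734/2477 ≈ -5.1409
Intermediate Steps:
P(n) = -n
-38202/7431 + P(N)/42090 = -38202/7431 - 1*0/42090 = -38202*1/7431 + 0*(1/42090) = -12734/2477 + 0 = -12734/2477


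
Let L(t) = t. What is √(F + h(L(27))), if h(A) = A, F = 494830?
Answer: √494857 ≈ 703.46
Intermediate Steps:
√(F + h(L(27))) = √(494830 + 27) = √494857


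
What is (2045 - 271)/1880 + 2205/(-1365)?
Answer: -8209/12220 ≈ -0.67177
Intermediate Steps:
(2045 - 271)/1880 + 2205/(-1365) = 1774*(1/1880) + 2205*(-1/1365) = 887/940 - 21/13 = -8209/12220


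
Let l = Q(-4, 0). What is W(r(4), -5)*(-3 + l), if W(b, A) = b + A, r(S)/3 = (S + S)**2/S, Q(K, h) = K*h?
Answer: -129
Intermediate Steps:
l = 0 (l = -4*0 = 0)
r(S) = 12*S (r(S) = 3*((S + S)**2/S) = 3*((2*S)**2/S) = 3*((4*S**2)/S) = 3*(4*S) = 12*S)
W(b, A) = A + b
W(r(4), -5)*(-3 + l) = (-5 + 12*4)*(-3 + 0) = (-5 + 48)*(-3) = 43*(-3) = -129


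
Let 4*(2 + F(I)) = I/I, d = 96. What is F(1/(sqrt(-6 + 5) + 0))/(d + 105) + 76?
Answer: 61097/804 ≈ 75.991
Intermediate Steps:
F(I) = -7/4 (F(I) = -2 + (I/I)/4 = -2 + (1/4)*1 = -2 + 1/4 = -7/4)
F(1/(sqrt(-6 + 5) + 0))/(d + 105) + 76 = -7/(4*(96 + 105)) + 76 = -7/4/201 + 76 = -7/4*1/201 + 76 = -7/804 + 76 = 61097/804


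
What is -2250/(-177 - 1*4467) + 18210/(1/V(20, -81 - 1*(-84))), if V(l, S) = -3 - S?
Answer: -28188955/258 ≈ -1.0926e+5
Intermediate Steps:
-2250/(-177 - 1*4467) + 18210/(1/V(20, -81 - 1*(-84))) = -2250/(-177 - 1*4467) + 18210/(1/(-3 - (-81 - 1*(-84)))) = -2250/(-177 - 4467) + 18210/(1/(-3 - (-81 + 84))) = -2250/(-4644) + 18210/(1/(-3 - 1*3)) = -2250*(-1/4644) + 18210/(1/(-3 - 3)) = 125/258 + 18210/(1/(-6)) = 125/258 + 18210/(-1/6) = 125/258 + 18210*(-6) = 125/258 - 109260 = -28188955/258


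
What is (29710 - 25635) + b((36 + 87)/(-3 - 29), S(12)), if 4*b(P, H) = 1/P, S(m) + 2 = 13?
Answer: 501217/123 ≈ 4074.9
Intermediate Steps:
S(m) = 11 (S(m) = -2 + 13 = 11)
b(P, H) = 1/(4*P)
(29710 - 25635) + b((36 + 87)/(-3 - 29), S(12)) = (29710 - 25635) + 1/(4*(((36 + 87)/(-3 - 29)))) = 4075 + 1/(4*((123/(-32)))) = 4075 + 1/(4*((123*(-1/32)))) = 4075 + 1/(4*(-123/32)) = 4075 + (¼)*(-32/123) = 4075 - 8/123 = 501217/123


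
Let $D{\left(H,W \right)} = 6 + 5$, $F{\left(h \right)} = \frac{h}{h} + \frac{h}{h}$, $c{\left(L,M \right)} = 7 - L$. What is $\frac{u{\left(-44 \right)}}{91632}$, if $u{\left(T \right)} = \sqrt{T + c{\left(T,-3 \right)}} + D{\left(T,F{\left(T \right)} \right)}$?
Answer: $\frac{11}{91632} + \frac{\sqrt{7}}{91632} \approx 0.00014892$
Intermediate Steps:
$F{\left(h \right)} = 2$ ($F{\left(h \right)} = 1 + 1 = 2$)
$D{\left(H,W \right)} = 11$
$u{\left(T \right)} = 11 + \sqrt{7}$ ($u{\left(T \right)} = \sqrt{T - \left(-7 + T\right)} + 11 = \sqrt{7} + 11 = 11 + \sqrt{7}$)
$\frac{u{\left(-44 \right)}}{91632} = \frac{11 + \sqrt{7}}{91632} = \left(11 + \sqrt{7}\right) \frac{1}{91632} = \frac{11}{91632} + \frac{\sqrt{7}}{91632}$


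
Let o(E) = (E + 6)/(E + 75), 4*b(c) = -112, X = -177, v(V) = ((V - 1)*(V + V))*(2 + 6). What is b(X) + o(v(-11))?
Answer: -19706/729 ≈ -27.032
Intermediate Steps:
v(V) = 16*V*(-1 + V) (v(V) = ((-1 + V)*(2*V))*8 = (2*V*(-1 + V))*8 = 16*V*(-1 + V))
b(c) = -28 (b(c) = (1/4)*(-112) = -28)
o(E) = (6 + E)/(75 + E)
b(X) + o(v(-11)) = -28 + (6 + 16*(-11)*(-1 - 11))/(75 + 16*(-11)*(-1 - 11)) = -28 + (6 + 16*(-11)*(-12))/(75 + 16*(-11)*(-12)) = -28 + (6 + 2112)/(75 + 2112) = -28 + 2118/2187 = -28 + (1/2187)*2118 = -28 + 706/729 = -19706/729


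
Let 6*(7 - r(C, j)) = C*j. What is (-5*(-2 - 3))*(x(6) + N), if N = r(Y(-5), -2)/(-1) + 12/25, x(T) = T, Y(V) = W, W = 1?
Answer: -64/3 ≈ -21.333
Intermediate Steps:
Y(V) = 1
r(C, j) = 7 - C*j/6
N = -514/75 (N = (7 - ⅙*1*(-2))/(-1) + 12/25 = (7 + ⅓)*(-1) + 12*(1/25) = (22/3)*(-1) + 12/25 = -22/3 + 12/25 = -514/75 ≈ -6.8533)
(-5*(-2 - 3))*(x(6) + N) = (-5*(-2 - 3))*(6 - 514/75) = -5*(-5)*(-64/75) = 25*(-64/75) = -64/3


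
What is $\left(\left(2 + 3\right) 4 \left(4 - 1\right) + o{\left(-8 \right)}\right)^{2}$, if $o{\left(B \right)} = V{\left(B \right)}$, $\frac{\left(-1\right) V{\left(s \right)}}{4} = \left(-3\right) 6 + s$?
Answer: $26896$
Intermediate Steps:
$V{\left(s \right)} = 72 - 4 s$ ($V{\left(s \right)} = - 4 \left(\left(-3\right) 6 + s\right) = - 4 \left(-18 + s\right) = 72 - 4 s$)
$o{\left(B \right)} = 72 - 4 B$
$\left(\left(2 + 3\right) 4 \left(4 - 1\right) + o{\left(-8 \right)}\right)^{2} = \left(\left(2 + 3\right) 4 \left(4 - 1\right) + \left(72 - -32\right)\right)^{2} = \left(5 \cdot 4 \cdot 3 + \left(72 + 32\right)\right)^{2} = \left(20 \cdot 3 + 104\right)^{2} = \left(60 + 104\right)^{2} = 164^{2} = 26896$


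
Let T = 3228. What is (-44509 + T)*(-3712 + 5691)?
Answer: -81695099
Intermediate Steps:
(-44509 + T)*(-3712 + 5691) = (-44509 + 3228)*(-3712 + 5691) = -41281*1979 = -81695099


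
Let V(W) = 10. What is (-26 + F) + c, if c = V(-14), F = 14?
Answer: -2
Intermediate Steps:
c = 10
(-26 + F) + c = (-26 + 14) + 10 = -12 + 10 = -2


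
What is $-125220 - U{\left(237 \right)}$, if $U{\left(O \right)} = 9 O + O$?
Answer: $-127590$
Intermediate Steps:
$U{\left(O \right)} = 10 O$
$-125220 - U{\left(237 \right)} = -125220 - 10 \cdot 237 = -125220 - 2370 = -127590$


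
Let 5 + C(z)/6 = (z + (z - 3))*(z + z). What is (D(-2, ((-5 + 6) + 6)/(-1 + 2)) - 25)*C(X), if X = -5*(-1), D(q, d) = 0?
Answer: -9750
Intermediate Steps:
X = 5
C(z) = -30 + 12*z*(-3 + 2*z) (C(z) = -30 + 6*((z + (z - 3))*(z + z)) = -30 + 6*((z + (-3 + z))*(2*z)) = -30 + 6*((-3 + 2*z)*(2*z)) = -30 + 6*(2*z*(-3 + 2*z)) = -30 + 12*z*(-3 + 2*z))
(D(-2, ((-5 + 6) + 6)/(-1 + 2)) - 25)*C(X) = (0 - 25)*(-30 - 36*5 + 24*5²) = -25*(-30 - 180 + 24*25) = -25*(-30 - 180 + 600) = -25*390 = -9750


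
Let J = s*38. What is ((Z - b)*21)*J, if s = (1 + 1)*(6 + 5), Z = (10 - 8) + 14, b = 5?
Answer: 193116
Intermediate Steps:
Z = 16 (Z = 2 + 14 = 16)
s = 22 (s = 2*11 = 22)
J = 836 (J = 22*38 = 836)
((Z - b)*21)*J = ((16 - 1*5)*21)*836 = ((16 - 5)*21)*836 = (11*21)*836 = 231*836 = 193116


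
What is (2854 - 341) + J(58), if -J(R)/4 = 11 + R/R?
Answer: 2465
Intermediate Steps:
J(R) = -48 (J(R) = -4*(11 + R/R) = -4*(11 + 1) = -4*12 = -48)
(2854 - 341) + J(58) = (2854 - 341) - 48 = 2513 - 48 = 2465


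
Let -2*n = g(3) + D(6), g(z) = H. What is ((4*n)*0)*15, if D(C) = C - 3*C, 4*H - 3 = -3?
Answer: 0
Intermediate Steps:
H = 0 (H = 3/4 + (1/4)*(-3) = 3/4 - 3/4 = 0)
g(z) = 0
D(C) = -2*C
n = 6 (n = -(0 - 2*6)/2 = -(0 - 12)/2 = -1/2*(-12) = 6)
((4*n)*0)*15 = ((4*6)*0)*15 = (24*0)*15 = 0*15 = 0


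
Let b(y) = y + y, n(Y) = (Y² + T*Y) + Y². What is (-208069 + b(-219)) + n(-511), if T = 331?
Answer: 144594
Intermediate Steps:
n(Y) = 2*Y² + 331*Y (n(Y) = (Y² + 331*Y) + Y² = 2*Y² + 331*Y)
b(y) = 2*y
(-208069 + b(-219)) + n(-511) = (-208069 + 2*(-219)) - 511*(331 + 2*(-511)) = (-208069 - 438) - 511*(331 - 1022) = -208507 - 511*(-691) = -208507 + 353101 = 144594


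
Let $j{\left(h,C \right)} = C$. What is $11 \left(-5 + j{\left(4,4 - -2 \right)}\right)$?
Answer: $11$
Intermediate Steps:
$11 \left(-5 + j{\left(4,4 - -2 \right)}\right) = 11 \left(-5 + \left(4 - -2\right)\right) = 11 \left(-5 + \left(4 + 2\right)\right) = 11 \left(-5 + 6\right) = 11 \cdot 1 = 11$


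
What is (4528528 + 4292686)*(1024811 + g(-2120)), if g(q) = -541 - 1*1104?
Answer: 9025566243524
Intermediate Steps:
g(q) = -1645 (g(q) = -541 - 1104 = -1645)
(4528528 + 4292686)*(1024811 + g(-2120)) = (4528528 + 4292686)*(1024811 - 1645) = 8821214*1023166 = 9025566243524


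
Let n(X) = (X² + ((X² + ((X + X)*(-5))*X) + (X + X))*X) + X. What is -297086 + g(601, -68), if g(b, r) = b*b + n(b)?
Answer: -1952587890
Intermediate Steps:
n(X) = X + X² + X*(-9*X² + 2*X) (n(X) = (X² + ((X² + ((2*X)*(-5))*X) + 2*X)*X) + X = (X² + ((X² + (-10*X)*X) + 2*X)*X) + X = (X² + ((X² - 10*X²) + 2*X)*X) + X = (X² + (-9*X² + 2*X)*X) + X = (X² + X*(-9*X² + 2*X)) + X = X + X² + X*(-9*X² + 2*X))
g(b, r) = b² + b*(1 - 9*b² + 3*b) (g(b, r) = b*b + b*(1 - 9*b² + 3*b) = b² + b*(1 - 9*b² + 3*b))
-297086 + g(601, -68) = -297086 + 601*(1 - 9*601² + 4*601) = -297086 + 601*(1 - 9*361201 + 2404) = -297086 + 601*(1 - 3250809 + 2404) = -297086 + 601*(-3248404) = -297086 - 1952290804 = -1952587890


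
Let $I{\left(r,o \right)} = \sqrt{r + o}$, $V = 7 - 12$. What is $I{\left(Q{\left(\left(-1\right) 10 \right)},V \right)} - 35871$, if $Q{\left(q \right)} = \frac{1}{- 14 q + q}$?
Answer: $-35871 + \frac{i \sqrt{84370}}{130} \approx -35871.0 + 2.2343 i$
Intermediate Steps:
$V = -5$ ($V = 7 - 12 = -5$)
$Q{\left(q \right)} = - \frac{1}{13 q}$ ($Q{\left(q \right)} = \frac{1}{\left(-13\right) q} = - \frac{1}{13 q}$)
$I{\left(r,o \right)} = \sqrt{o + r}$
$I{\left(Q{\left(\left(-1\right) 10 \right)},V \right)} - 35871 = \sqrt{-5 - \frac{1}{13 \left(\left(-1\right) 10\right)}} - 35871 = \sqrt{-5 - \frac{1}{13 \left(-10\right)}} - 35871 = \sqrt{-5 - - \frac{1}{130}} - 35871 = \sqrt{-5 + \frac{1}{130}} - 35871 = \sqrt{- \frac{649}{130}} - 35871 = \frac{i \sqrt{84370}}{130} - 35871 = -35871 + \frac{i \sqrt{84370}}{130}$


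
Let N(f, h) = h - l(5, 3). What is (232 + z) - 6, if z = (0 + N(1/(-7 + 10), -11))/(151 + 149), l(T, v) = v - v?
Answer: 67789/300 ≈ 225.96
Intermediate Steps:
l(T, v) = 0
N(f, h) = h (N(f, h) = h - 1*0 = h + 0 = h)
z = -11/300 (z = (0 - 11)/(151 + 149) = -11/300 ≈ -0.036667)
(232 + z) - 6 = (232 - 11/300) - 6 = 69589/300 - 6 = 67789/300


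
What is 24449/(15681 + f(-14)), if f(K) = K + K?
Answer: 24449/15653 ≈ 1.5619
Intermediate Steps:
f(K) = 2*K
24449/(15681 + f(-14)) = 24449/(15681 + 2*(-14)) = 24449/(15681 - 28) = 24449/15653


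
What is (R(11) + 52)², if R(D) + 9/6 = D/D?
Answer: 10609/4 ≈ 2652.3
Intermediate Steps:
R(D) = -½ (R(D) = -3/2 + D/D = -3/2 + 1 = -½)
(R(11) + 52)² = (-½ + 52)² = (103/2)² = 10609/4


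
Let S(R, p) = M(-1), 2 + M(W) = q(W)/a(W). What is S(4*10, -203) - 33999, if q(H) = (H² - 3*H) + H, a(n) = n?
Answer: -34004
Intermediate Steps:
q(H) = H² - 2*H
M(W) = -4 + W (M(W) = -2 + (W*(-2 + W))/W = -2 + (-2 + W) = -4 + W)
S(R, p) = -5 (S(R, p) = -4 - 1 = -5)
S(4*10, -203) - 33999 = -5 - 33999 = -34004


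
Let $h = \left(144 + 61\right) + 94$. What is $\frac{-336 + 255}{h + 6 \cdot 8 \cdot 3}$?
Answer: $- \frac{81}{443} \approx -0.18284$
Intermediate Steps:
$h = 299$ ($h = 205 + 94 = 299$)
$\frac{-336 + 255}{h + 6 \cdot 8 \cdot 3} = \frac{-336 + 255}{299 + 6 \cdot 8 \cdot 3} = - \frac{81}{299 + 48 \cdot 3} = - \frac{81}{299 + 144} = - \frac{81}{443}$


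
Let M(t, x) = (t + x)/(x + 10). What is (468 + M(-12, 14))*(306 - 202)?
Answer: 146042/3 ≈ 48681.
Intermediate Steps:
M(t, x) = (t + x)/(10 + x)
(468 + M(-12, 14))*(306 - 202) = (468 + (-12 + 14)/(10 + 14))*(306 - 202) = (468 + 2/24)*104 = (468 + (1/24)*2)*104 = (468 + 1/12)*104 = (5617/12)*104 = 146042/3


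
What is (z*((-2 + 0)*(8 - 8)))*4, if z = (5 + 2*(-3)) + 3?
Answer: 0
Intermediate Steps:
z = 2 (z = (5 - 6) + 3 = -1 + 3 = 2)
(z*((-2 + 0)*(8 - 8)))*4 = (2*((-2 + 0)*(8 - 8)))*4 = (2*(-2*0))*4 = (2*0)*4 = 0*4 = 0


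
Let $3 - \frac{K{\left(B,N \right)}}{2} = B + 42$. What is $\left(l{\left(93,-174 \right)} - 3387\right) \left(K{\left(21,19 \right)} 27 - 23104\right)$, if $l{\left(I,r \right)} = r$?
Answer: $93810984$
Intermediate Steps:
$K{\left(B,N \right)} = -78 - 2 B$ ($K{\left(B,N \right)} = 6 - 2 \left(B + 42\right) = 6 - 2 \left(42 + B\right) = 6 - \left(84 + 2 B\right) = -78 - 2 B$)
$\left(l{\left(93,-174 \right)} - 3387\right) \left(K{\left(21,19 \right)} 27 - 23104\right) = \left(-174 - 3387\right) \left(\left(-78 - 42\right) 27 - 23104\right) = - 3561 \left(\left(-78 - 42\right) 27 - 23104\right) = - 3561 \left(\left(-120\right) 27 - 23104\right) = - 3561 \left(-3240 - 23104\right) = \left(-3561\right) \left(-26344\right) = 93810984$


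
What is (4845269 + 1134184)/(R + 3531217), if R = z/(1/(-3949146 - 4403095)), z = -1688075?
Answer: 1993151/4699737585764 ≈ 4.2410e-7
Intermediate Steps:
R = 14099209226075 (R = -1688075/(1/(-3949146 - 4403095)) = -1688075/(1/(-8352241)) = -1688075/(-1/8352241) = -1688075*(-8352241) = 14099209226075)
(4845269 + 1134184)/(R + 3531217) = (4845269 + 1134184)/(14099209226075 + 3531217) = 5979453/14099212757292 = 5979453*(1/14099212757292) = 1993151/4699737585764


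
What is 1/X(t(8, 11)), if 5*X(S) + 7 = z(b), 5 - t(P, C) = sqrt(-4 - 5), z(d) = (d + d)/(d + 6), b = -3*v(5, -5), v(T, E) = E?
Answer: -35/39 ≈ -0.89744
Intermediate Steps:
b = 15 (b = -3*(-5) = 15)
z(d) = 2*d/(6 + d) (z(d) = (2*d)/(6 + d) = 2*d/(6 + d))
t(P, C) = 5 - 3*I (t(P, C) = 5 - sqrt(-4 - 5) = 5 - sqrt(-9) = 5 - 3*I)
X(S) = -39/35 (X(S) = -7/5 + (2*15/(6 + 15))/5 = -7/5 + (2*15/21)/5 = -7/5 + (2*15*(1/21))/5 = -7/5 + (1/5)*(10/7) = -7/5 + 2/7 = -39/35)
1/X(t(8, 11)) = 1/(-39/35) = -35/39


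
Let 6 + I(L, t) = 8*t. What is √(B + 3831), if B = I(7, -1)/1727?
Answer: √11426044421/1727 ≈ 61.895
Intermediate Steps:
I(L, t) = -6 + 8*t
B = -14/1727 (B = (-6 + 8*(-1))/1727 = (-6 - 8)*(1/1727) = -14*1/1727 = -14/1727 ≈ -0.0081065)
√(B + 3831) = √(-14/1727 + 3831) = √(6616123/1727) = √11426044421/1727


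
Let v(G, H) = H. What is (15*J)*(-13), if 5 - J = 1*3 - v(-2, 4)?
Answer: -1170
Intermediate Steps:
J = 6 (J = 5 - (1*3 - 1*4) = 5 - (3 - 4) = 5 - 1*(-1) = 5 + 1 = 6)
(15*J)*(-13) = (15*6)*(-13) = 90*(-13) = -1170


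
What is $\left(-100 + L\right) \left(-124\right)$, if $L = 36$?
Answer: $7936$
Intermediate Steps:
$\left(-100 + L\right) \left(-124\right) = \left(-100 + 36\right) \left(-124\right) = \left(-64\right) \left(-124\right) = 7936$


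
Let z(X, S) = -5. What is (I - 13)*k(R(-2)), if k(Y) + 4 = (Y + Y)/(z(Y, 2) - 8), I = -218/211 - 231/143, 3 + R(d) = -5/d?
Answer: 2189124/35659 ≈ 61.391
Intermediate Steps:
R(d) = -3 - 5/d
I = -7265/2743 (I = -218*1/211 - 231*1/143 = -218/211 - 21/13 = -7265/2743 ≈ -2.6486)
k(Y) = -4 - 2*Y/13 (k(Y) = -4 + (Y + Y)/(-5 - 8) = -4 + (2*Y)/(-13) = -4 + (2*Y)*(-1/13) = -4 - 2*Y/13)
(I - 13)*k(R(-2)) = (-7265/2743 - 13)*(-4 - 2*(-3 - 5/(-2))/13) = -42924*(-4 - 2*(-3 - 5*(-½))/13)/2743 = -42924*(-4 - 2*(-3 + 5/2)/13)/2743 = -42924*(-4 - 2/13*(-½))/2743 = -42924*(-4 + 1/13)/2743 = -42924/2743*(-51/13) = 2189124/35659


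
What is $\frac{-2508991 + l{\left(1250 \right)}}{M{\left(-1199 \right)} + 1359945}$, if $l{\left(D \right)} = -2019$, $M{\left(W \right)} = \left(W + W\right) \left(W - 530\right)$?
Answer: $- \frac{2511010}{5506087} \approx -0.45604$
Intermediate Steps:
$M{\left(W \right)} = 2 W \left(-530 + W\right)$
$\frac{-2508991 + l{\left(1250 \right)}}{M{\left(-1199 \right)} + 1359945} = \frac{-2508991 - 2019}{2 \left(-1199\right) \left(-530 - 1199\right) + 1359945} = - \frac{2511010}{2 \left(-1199\right) \left(-1729\right) + 1359945} = - \frac{2511010}{4146142 + 1359945} = - \frac{2511010}{5506087}$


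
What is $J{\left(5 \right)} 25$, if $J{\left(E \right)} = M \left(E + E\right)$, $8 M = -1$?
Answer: $- \frac{125}{4} \approx -31.25$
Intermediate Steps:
$M = - \frac{1}{8}$ ($M = \frac{1}{8} \left(-1\right) = - \frac{1}{8} \approx -0.125$)
$J{\left(E \right)} = - \frac{E}{4}$ ($J{\left(E \right)} = - \frac{E + E}{8} = - \frac{2 E}{8} = - \frac{E}{4}$)
$J{\left(5 \right)} 25 = \left(- \frac{1}{4}\right) 5 \cdot 25 = \left(- \frac{5}{4}\right) 25 = - \frac{125}{4}$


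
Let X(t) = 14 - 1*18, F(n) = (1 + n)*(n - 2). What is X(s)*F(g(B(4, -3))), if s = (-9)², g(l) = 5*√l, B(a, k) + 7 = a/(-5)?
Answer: 788 + 4*I*√195 ≈ 788.0 + 55.857*I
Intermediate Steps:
B(a, k) = -7 - a/5 (B(a, k) = -7 + a/(-5) = -7 + a*(-⅕) = -7 - a/5)
s = 81
F(n) = (1 + n)*(-2 + n)
X(t) = -4 (X(t) = 14 - 18 = -4)
X(s)*F(g(B(4, -3))) = -4*(-2 + (5*√(-7 - ⅕*4))² - 5*√(-7 - ⅕*4)) = -4*(-2 + (5*√(-7 - ⅘))² - 5*√(-7 - ⅘)) = -4*(-2 + (5*√(-39/5))² - 5*√(-39/5)) = -4*(-2 + (5*(I*√195/5))² - 5*I*√195/5) = -4*(-2 + (I*√195)² - I*√195) = -4*(-2 - 195 - I*√195) = -4*(-197 - I*√195) = 788 + 4*I*√195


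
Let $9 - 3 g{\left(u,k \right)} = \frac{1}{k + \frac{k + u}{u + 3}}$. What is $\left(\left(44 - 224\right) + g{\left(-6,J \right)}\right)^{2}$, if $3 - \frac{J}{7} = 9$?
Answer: $\frac{190578025}{6084} \approx 31324.0$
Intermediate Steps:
$J = -42$ ($J = 21 - 63 = -42$)
$g{\left(u,k \right)} = 3 - \frac{1}{3 \left(k + \frac{k + u}{3 + u}\right)}$ ($g{\left(u,k \right)} = 3 - \frac{1}{3 \left(k + \frac{k + u}{u + 3}\right)} = 3 - \frac{1}{3 \left(k + \frac{k + u}{3 + u}\right)}$)
$\left(\left(44 - 224\right) + g{\left(-6,J \right)}\right)^{2} = \left(\left(44 - 224\right) + \frac{-1 + 12 \left(-42\right) + \frac{8}{3} \left(-6\right) + 3 \left(-42\right) \left(-6\right)}{-6 + 4 \left(-42\right) - -252}\right)^{2} = \left(\left(44 - 224\right) + \frac{-1 - 504 - 16 + 756}{-6 - 168 + 252}\right)^{2} = \left(-180 + \frac{1}{78} \cdot 235\right)^{2} = \left(-180 + \frac{235}{78}\right)^{2} = \left(- \frac{13805}{78}\right)^{2} = \frac{190578025}{6084}$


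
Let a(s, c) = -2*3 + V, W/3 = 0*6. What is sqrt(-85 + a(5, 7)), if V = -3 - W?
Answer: I*sqrt(94) ≈ 9.6954*I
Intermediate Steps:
W = 0 (W = 3*(0*6) = 3*0 = 0)
V = -3 (V = -3 - 1*0 = -3 + 0 = -3)
a(s, c) = -9 (a(s, c) = -2*3 - 3 = -6 - 3 = -9)
sqrt(-85 + a(5, 7)) = sqrt(-85 - 9) = sqrt(-94) = I*sqrt(94)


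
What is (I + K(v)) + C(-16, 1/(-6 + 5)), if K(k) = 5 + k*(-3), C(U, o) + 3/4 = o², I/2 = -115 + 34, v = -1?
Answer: -615/4 ≈ -153.75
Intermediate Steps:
I = -162 (I = 2*(-115 + 34) = 2*(-81) = -162)
C(U, o) = -¾ + o²
K(k) = 5 - 3*k
(I + K(v)) + C(-16, 1/(-6 + 5)) = (-162 + (5 - 3*(-1))) + (-¾ + (1/(-6 + 5))²) = (-162 + (5 + 3)) + (-¾ + (1/(-1))²) = (-162 + 8) + (-¾ + (-1)²) = -154 + (-¾ + 1) = -154 + ¼ = -615/4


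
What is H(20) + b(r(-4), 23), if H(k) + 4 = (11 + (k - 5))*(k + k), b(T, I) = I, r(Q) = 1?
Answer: 1059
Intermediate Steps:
H(k) = -4 + 2*k*(6 + k) (H(k) = -4 + (11 + (k - 5))*(k + k) = -4 + (11 + (-5 + k))*(2*k) = -4 + (6 + k)*(2*k) = -4 + 2*k*(6 + k))
H(20) + b(r(-4), 23) = (-4 + 2*20**2 + 12*20) + 23 = (-4 + 2*400 + 240) + 23 = (-4 + 800 + 240) + 23 = 1036 + 23 = 1059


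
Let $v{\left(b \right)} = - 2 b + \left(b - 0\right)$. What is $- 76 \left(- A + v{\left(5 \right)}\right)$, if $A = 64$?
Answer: $5244$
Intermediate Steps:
$v{\left(b \right)} = - b$ ($v{\left(b \right)} = - 2 b + \left(b + 0\right) = - 2 b + b = - b$)
$- 76 \left(- A + v{\left(5 \right)}\right) = - 76 \left(\left(-1\right) 64 - 5\right) = - 76 \left(-64 - 5\right) = \left(-76\right) \left(-69\right) = 5244$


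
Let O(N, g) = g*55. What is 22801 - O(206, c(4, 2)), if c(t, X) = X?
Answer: 22691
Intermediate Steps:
O(N, g) = 55*g
22801 - O(206, c(4, 2)) = 22801 - 55*2 = 22801 - 1*110 = 22801 - 110 = 22691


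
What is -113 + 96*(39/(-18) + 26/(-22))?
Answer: -4779/11 ≈ -434.45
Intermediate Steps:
-113 + 96*(39/(-18) + 26/(-22)) = -113 + 96*(39*(-1/18) + 26*(-1/22)) = -113 + 96*(-13/6 - 13/11) = -113 + 96*(-221/66) = -113 - 3536/11 = -4779/11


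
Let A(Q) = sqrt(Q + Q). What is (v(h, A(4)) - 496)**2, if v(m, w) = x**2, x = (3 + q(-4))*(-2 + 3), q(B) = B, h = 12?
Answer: 245025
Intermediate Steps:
A(Q) = sqrt(2)*sqrt(Q) (A(Q) = sqrt(2*Q) = sqrt(2)*sqrt(Q))
x = -1 (x = (3 - 4)*(-2 + 3) = -1*1 = -1)
v(m, w) = 1 (v(m, w) = (-1)**2 = 1)
(v(h, A(4)) - 496)**2 = (1 - 496)**2 = (-495)**2 = 245025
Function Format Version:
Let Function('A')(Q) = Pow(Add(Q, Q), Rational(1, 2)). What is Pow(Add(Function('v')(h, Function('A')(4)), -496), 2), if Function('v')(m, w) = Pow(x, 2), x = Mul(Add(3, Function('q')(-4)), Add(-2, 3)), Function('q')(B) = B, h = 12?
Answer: 245025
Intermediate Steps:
Function('A')(Q) = Mul(Pow(2, Rational(1, 2)), Pow(Q, Rational(1, 2))) (Function('A')(Q) = Pow(Mul(2, Q), Rational(1, 2)) = Mul(Pow(2, Rational(1, 2)), Pow(Q, Rational(1, 2))))
x = -1 (x = Mul(Add(3, -4), Add(-2, 3)) = Mul(-1, 1) = -1)
Function('v')(m, w) = 1 (Function('v')(m, w) = Pow(-1, 2) = 1)
Pow(Add(Function('v')(h, Function('A')(4)), -496), 2) = Pow(Add(1, -496), 2) = Pow(-495, 2) = 245025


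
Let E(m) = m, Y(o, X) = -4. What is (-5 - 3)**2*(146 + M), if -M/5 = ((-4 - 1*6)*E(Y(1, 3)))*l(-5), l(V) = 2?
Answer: -16256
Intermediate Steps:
M = -400 (M = -5*(-4 - 1*6)*(-4)*2 = -5*(-4 - 6)*(-4)*2 = -5*(-10*(-4))*2 = -200*2 = -5*80 = -400)
(-5 - 3)**2*(146 + M) = (-5 - 3)**2*(146 - 400) = (-8)**2*(-254) = 64*(-254) = -16256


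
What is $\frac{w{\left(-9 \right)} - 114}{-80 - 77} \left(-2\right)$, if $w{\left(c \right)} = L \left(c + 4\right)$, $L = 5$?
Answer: $- \frac{278}{157} \approx -1.7707$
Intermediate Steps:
$w{\left(c \right)} = 20 + 5 c$ ($w{\left(c \right)} = 5 \left(c + 4\right) = 5 \left(4 + c\right) = 20 + 5 c$)
$\frac{w{\left(-9 \right)} - 114}{-80 - 77} \left(-2\right) = \frac{\left(20 + 5 \left(-9\right)\right) - 114}{-80 - 77} \left(-2\right) = \frac{\left(20 - 45\right) - 114}{-157} \left(-2\right) = \left(-25 - 114\right) \left(- \frac{1}{157}\right) \left(-2\right) = \left(-139\right) \left(- \frac{1}{157}\right) \left(-2\right) = \frac{139}{157} \left(-2\right) = - \frac{278}{157}$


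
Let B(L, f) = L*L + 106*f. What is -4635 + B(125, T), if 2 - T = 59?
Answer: 4948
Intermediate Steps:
T = -57 (T = 2 - 1*59 = 2 - 59 = -57)
B(L, f) = L² + 106*f
-4635 + B(125, T) = -4635 + (125² + 106*(-57)) = -4635 + (15625 - 6042) = -4635 + 9583 = 4948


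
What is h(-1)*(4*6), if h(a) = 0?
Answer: 0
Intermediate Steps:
h(-1)*(4*6) = 0*(4*6) = 0*24 = 0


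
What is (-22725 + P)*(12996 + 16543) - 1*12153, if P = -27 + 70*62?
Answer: -543884221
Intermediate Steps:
P = 4313 (P = -27 + 4340 = 4313)
(-22725 + P)*(12996 + 16543) - 1*12153 = (-22725 + 4313)*(12996 + 16543) - 1*12153 = -18412*29539 - 12153 = -543872068 - 12153 = -543884221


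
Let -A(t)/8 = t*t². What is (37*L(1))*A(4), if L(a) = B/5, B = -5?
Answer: 18944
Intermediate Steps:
L(a) = -1 (L(a) = -5/5 = -5*⅕ = -1)
A(t) = -8*t³ (A(t) = -8*t*t² = -8*t³)
(37*L(1))*A(4) = (37*(-1))*(-8*4³) = -(-296)*64 = -37*(-512) = 18944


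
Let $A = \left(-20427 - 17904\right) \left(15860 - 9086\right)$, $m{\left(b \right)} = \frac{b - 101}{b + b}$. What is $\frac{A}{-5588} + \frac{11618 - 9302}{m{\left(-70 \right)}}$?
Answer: $\frac{7702120049}{159258} \approx 48363.0$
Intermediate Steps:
$m{\left(b \right)} = \frac{-101 + b}{2 b}$
$A = -259654194$ ($A = \left(-38331\right) 6774 = -259654194$)
$\frac{A}{-5588} + \frac{11618 - 9302}{m{\left(-70 \right)}} = - \frac{259654194}{-5588} + \frac{11618 - 9302}{\frac{1}{2} \frac{1}{-70} \left(-101 - 70\right)} = \left(-259654194\right) \left(- \frac{1}{5588}\right) + \frac{2316}{\frac{1}{2} \left(- \frac{1}{70}\right) \left(-171\right)} = \frac{129827097}{2794} + \frac{2316}{\frac{171}{140}} = \frac{129827097}{2794} + 2316 \cdot \frac{140}{171} = \frac{129827097}{2794} + \frac{108080}{57} = \frac{7702120049}{159258}$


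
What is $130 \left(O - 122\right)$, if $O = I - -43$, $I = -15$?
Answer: $-12220$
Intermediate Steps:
$O = 28$ ($O = -15 - -43 = -15 + 43 = 28$)
$130 \left(O - 122\right) = 130 \left(28 - 122\right) = 130 \left(-94\right) = -12220$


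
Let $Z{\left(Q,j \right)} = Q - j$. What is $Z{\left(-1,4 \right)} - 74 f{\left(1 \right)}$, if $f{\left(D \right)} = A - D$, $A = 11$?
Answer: $-745$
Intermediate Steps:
$f{\left(D \right)} = 11 - D$
$Z{\left(-1,4 \right)} - 74 f{\left(1 \right)} = \left(-1 - 4\right) - 74 \left(11 - 1\right) = -5 - 740 = -745$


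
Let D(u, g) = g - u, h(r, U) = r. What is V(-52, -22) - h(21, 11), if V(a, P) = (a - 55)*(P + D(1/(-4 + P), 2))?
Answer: 54987/26 ≈ 2114.9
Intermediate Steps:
V(a, P) = (-55 + a)*(2 + P - 1/(-4 + P)) (V(a, P) = (a - 55)*(P + (2 - 1/(-4 + P))) = (-55 + a)*(2 + P - 1/(-4 + P)))
V(-52, -22) - h(21, 11) = (495 - 110*(-22) - 52*(-9 + 2*(-22)) - 22*(-55 - 52)*(-4 - 22))/(-4 - 22) - 1*21 = (495 + 2420 - 52*(-9 - 44) - 22*(-107)*(-26))/(-26) - 21 = -(495 + 2420 - 52*(-53) - 61204)/26 - 21 = -(495 + 2420 + 2756 - 61204)/26 - 21 = -1/26*(-55533) - 21 = 55533/26 - 21 = 54987/26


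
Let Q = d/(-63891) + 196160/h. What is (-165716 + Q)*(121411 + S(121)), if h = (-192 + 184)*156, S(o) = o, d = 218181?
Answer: -5581327907649004/276861 ≈ -2.0159e+10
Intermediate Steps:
h = -1248 (h = -8*156 = -1248)
Q = -44462321/276861 (Q = 218181/(-63891) + 196160/(-1248) = 218181*(-1/63891) + 196160*(-1/1248) = -72727/21297 - 6130/39 = -44462321/276861 ≈ -160.59)
(-165716 + Q)*(121411 + S(121)) = (-165716 - 44462321/276861)*(121411 + 121) = -45924759797/276861*121532 = -5581327907649004/276861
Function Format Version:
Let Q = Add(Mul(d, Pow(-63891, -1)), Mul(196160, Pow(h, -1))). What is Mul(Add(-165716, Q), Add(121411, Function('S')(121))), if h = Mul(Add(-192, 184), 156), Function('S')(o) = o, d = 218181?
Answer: Rational(-5581327907649004, 276861) ≈ -2.0159e+10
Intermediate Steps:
h = -1248 (h = Mul(-8, 156) = -1248)
Q = Rational(-44462321, 276861) (Q = Add(Mul(218181, Pow(-63891, -1)), Mul(196160, Pow(-1248, -1))) = Add(Mul(218181, Rational(-1, 63891)), Mul(196160, Rational(-1, 1248))) = Add(Rational(-72727, 21297), Rational(-6130, 39)) = Rational(-44462321, 276861) ≈ -160.59)
Mul(Add(-165716, Q), Add(121411, Function('S')(121))) = Mul(Add(-165716, Rational(-44462321, 276861)), Add(121411, 121)) = Mul(Rational(-45924759797, 276861), 121532) = Rational(-5581327907649004, 276861)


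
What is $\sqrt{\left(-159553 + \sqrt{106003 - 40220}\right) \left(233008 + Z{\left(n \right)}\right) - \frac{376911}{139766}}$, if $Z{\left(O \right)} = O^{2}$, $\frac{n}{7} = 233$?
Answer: $\frac{\sqrt{-9017410692187451234318 + 56516710385481764 \sqrt{65783}}}{139766} \approx 6.7888 \cdot 10^{5} i$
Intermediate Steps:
$n = 1631$ ($n = 7 \cdot 233 = 1631$)
$\sqrt{\left(-159553 + \sqrt{106003 - 40220}\right) \left(233008 + Z{\left(n \right)}\right) - \frac{376911}{139766}} = \sqrt{\left(-159553 + \sqrt{106003 - 40220}\right) \left(233008 + 1631^{2}\right) - \frac{376911}{139766}} = \sqrt{\left(-159553 + \sqrt{65783}\right) \left(233008 + 2660161\right) - \frac{376911}{139766}} = \sqrt{\left(-159553 + \sqrt{65783}\right) 2893169 - \frac{376911}{139766}} = \sqrt{\left(-461613793457 + 2893169 \sqrt{65783}\right) - \frac{376911}{139766}} = \sqrt{- \frac{64517913456687973}{139766} + 2893169 \sqrt{65783}}$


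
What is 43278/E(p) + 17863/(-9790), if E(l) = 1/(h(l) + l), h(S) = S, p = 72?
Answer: 61011575417/9790 ≈ 6.2320e+6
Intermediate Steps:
E(l) = 1/(2*l) (E(l) = 1/(l + l) = 1/(2*l))
43278/E(p) + 17863/(-9790) = 43278/(((1/2)/72)) + 17863/(-9790) = 43278/(((1/2)*(1/72))) + 17863*(-1/9790) = 43278/(1/144) - 17863/9790 = 43278*144 - 17863/9790 = 6232032 - 17863/9790 = 61011575417/9790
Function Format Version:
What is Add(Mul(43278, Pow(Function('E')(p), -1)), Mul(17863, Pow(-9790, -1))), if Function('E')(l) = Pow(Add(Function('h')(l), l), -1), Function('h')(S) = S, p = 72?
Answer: Rational(61011575417, 9790) ≈ 6.2320e+6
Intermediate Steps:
Function('E')(l) = Mul(Rational(1, 2), Pow(l, -1)) (Function('E')(l) = Pow(Add(l, l), -1) = Pow(Mul(2, l), -1) = Mul(Rational(1, 2), Pow(l, -1)))
Add(Mul(43278, Pow(Function('E')(p), -1)), Mul(17863, Pow(-9790, -1))) = Add(Mul(43278, Pow(Mul(Rational(1, 2), Pow(72, -1)), -1)), Mul(17863, Pow(-9790, -1))) = Add(Mul(43278, Pow(Mul(Rational(1, 2), Rational(1, 72)), -1)), Mul(17863, Rational(-1, 9790))) = Add(Mul(43278, Pow(Rational(1, 144), -1)), Rational(-17863, 9790)) = Add(Mul(43278, 144), Rational(-17863, 9790)) = Add(6232032, Rational(-17863, 9790)) = Rational(61011575417, 9790)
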